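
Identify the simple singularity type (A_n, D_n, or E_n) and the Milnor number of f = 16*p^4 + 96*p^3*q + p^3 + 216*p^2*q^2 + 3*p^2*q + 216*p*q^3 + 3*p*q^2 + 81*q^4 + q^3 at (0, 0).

The Hessian of f at 0 has rank 0. Corank 2; j^3 = (p + q)^3 is a perfect cube, so E-series; the 4-jet and mu = 6 give E_6.

Type E_{6}, Milnor number mu = 6.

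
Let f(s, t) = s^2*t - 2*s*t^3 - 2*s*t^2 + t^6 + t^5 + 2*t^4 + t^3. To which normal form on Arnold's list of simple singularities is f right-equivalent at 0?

D_7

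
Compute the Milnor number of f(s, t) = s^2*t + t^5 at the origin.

The Hessian of f at 0 has rank 0. Corank 2; j^3 = s^2*t has shape L^2 M (L != M), so D-series; mu = 6 gives D_6.

6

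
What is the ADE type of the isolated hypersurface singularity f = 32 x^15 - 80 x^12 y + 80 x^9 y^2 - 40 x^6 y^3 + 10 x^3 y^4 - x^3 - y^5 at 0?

The Hessian of f at 0 has rank 0. Corank 2; j^3 = -x^3 is a perfect cube, so E-series; the 5-jet and mu = 8 give E_8.

E8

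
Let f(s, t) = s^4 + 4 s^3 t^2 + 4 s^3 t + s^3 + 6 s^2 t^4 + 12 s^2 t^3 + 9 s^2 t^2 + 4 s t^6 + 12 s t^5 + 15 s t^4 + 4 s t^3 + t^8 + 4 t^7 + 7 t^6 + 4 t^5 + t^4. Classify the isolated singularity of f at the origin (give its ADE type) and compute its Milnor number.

The Hessian of f at 0 is [[0, 0], [0, 0]] with rank 0, so corank 2. A Groebner basis of the Jacobian ideal J(f) in C{s,t} is {s^3, s^2*t, s^2/2 + s*t^2, -3*s^2/2 + t^3}; counting standard monomials gives mu = 6. Corank 2; j^3 = s^3 is a perfect cube, so E-series; the 4-jet and mu = 6 give E_6.

Type E6, Milnor number mu = 6.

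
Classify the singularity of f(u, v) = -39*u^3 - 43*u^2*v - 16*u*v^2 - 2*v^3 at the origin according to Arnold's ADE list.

D4

The Hessian of f at 0 is [[0, 0], [0, 0]] with rank 0, so corank 2. A Groebner basis of the Jacobian ideal J(f) in C{u,v} is {v^3, u^2 - 2*v^2/23, u*v + 7*v^2/23}; counting standard monomials gives mu = 4. Corank 2; j^3 = -(3*u + v)*(13*u^2 + 10*u*v + 2*v^2) splits into three distinct lines over C (the quadratic factor has nonzero discriminant), so D_4.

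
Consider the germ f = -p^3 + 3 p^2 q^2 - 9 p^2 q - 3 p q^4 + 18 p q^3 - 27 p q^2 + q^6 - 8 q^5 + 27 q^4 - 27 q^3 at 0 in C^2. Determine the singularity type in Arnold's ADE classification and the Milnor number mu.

Type E_{8}, Milnor number mu = 8.

The Hessian of f at 0 is [[0, 0], [0, 0]] with rank 0, so corank 2. A Groebner basis of the Jacobian ideal J(f) in C{p,q} is {q^4, p^3 + 9*p^2*q + 27*p^2/2 + 81*p*q - 54*q^3 + 243*q^2/2, -p^2/2 + p*q^2 - 3*p*q + 3*q^3 - 9*q^2/2}; counting standard monomials gives mu = 8. Corank 2; j^3 = -(p + 3*q)^3 is a perfect cube, so E-series; the 5-jet and mu = 8 give E_8.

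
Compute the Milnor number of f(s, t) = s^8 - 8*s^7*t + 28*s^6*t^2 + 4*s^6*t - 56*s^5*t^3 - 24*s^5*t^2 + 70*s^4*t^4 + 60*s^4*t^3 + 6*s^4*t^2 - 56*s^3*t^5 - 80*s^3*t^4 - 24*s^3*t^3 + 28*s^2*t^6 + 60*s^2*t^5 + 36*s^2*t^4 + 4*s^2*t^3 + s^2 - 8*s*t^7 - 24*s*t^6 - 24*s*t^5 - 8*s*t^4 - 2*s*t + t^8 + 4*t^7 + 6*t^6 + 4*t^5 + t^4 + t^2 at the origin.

3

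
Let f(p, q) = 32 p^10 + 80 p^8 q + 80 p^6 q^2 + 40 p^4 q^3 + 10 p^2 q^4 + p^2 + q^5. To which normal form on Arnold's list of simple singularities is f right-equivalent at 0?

The Hessian of f at 0 has rank 1. Corank 1: A-series; mu = 4 gives A_4.

A4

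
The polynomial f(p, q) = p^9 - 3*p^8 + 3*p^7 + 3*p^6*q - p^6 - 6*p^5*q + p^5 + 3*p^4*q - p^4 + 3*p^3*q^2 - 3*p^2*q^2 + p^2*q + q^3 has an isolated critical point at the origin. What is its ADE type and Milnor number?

Type D_4, Milnor number mu = 4.

The Hessian of f at 0 is [[0, 0], [0, 0]] with rank 0, so corank 2. A Groebner basis of the Jacobian ideal J(f) in C{p,q} is {q^3, p^2 + 3*q^2, p*q}; counting standard monomials gives mu = 4. Corank 2; j^3 = q*(p^2 + q^2) splits into three distinct lines over C (the quadratic factor has nonzero discriminant), so D_4.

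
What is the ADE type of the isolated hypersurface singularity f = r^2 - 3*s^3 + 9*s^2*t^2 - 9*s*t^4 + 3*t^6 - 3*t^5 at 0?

The Hessian of f at 0 has rank 1. Corank 2; j^3 = -3*s^3 is a perfect cube, so E-series; the 5-jet and mu = 8 give E_8.

E8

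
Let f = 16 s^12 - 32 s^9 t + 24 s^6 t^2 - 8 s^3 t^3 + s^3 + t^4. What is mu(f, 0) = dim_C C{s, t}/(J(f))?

6

The Hessian of f at 0 is [[0, 0], [0, 0]] with rank 0, so corank 2. A Groebner basis of the Jacobian ideal J(f) in C{s,t} is {t^3, s^2}; counting standard monomials gives mu = 6. Corank 2; j^3 = s^3 is a perfect cube, so E-series; the 4-jet and mu = 6 give E_6.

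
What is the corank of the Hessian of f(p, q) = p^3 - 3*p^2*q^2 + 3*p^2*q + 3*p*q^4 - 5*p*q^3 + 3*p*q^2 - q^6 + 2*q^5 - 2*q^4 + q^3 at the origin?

2

Hessian at 0 has rank 0.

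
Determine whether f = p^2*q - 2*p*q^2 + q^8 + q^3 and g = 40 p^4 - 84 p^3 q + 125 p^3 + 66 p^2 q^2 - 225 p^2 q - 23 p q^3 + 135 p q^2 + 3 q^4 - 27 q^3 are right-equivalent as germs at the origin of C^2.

No.

The Hessian of f at 0 is [[0, 0], [0, 0]] with rank 0, so corank 2. A Groebner basis of the Jacobian ideal J(f) in C{p,q} is {p^2/8 + q^7 - q^2/8, p^3 - q^3, p*q - q^2}; counting standard monomials gives mu = 9. Corank 2; j^3 = q*(p - q)^2 has shape L^2 M (L != M), so D-series; mu = 9 gives D_9. The Hessian of g at 0 is [[0, 0], [0, 0]] with rank 0, so corank 2. A Groebner basis of the Jacobian ideal J(g) in C{p,q} is {1171875*p^2/4 - 703125*p*q/2 + q^4 + 125*q^3/4 + 421875*q^2/4, p^3 + 2475*p^2/4 - 1485*p*q/2 - 3*q^3/20 + 891*q^2/4, p^2*q + 2875*p^2/4 - 1725*p*q/2 - 17*q^3/60 + 1035*q^2/4, 625*p^2 + p*q^2 - 750*p*q - 8*q^3/15 + 225*q^2}; counting standard monomials gives mu = 7. Corank 2; j^3 = (5*p - 3*q)^3 is a perfect cube, so E-series; the 4-jet and mu = 7 give E_7. f is D_9 but g is E_7, hence not right-equivalent.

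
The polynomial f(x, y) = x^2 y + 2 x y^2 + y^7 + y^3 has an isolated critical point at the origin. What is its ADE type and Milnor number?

Type D8, Milnor number mu = 8.

The Hessian of f at 0 has rank 0. Corank 2; j^3 = y*(x + y)^2 has shape L^2 M (L != M), so D-series; mu = 8 gives D_8.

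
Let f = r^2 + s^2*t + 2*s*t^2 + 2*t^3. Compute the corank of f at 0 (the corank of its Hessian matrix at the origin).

The Hessian at 0 is [[0, 0, 0], [0, 0, 0], [0, 0, 2]] of rank 1; hence corank 2.

2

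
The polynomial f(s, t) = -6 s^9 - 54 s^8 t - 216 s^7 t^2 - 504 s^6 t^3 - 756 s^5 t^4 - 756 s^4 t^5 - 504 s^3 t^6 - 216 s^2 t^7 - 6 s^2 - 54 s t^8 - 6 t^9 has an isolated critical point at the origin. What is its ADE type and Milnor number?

The Hessian of f at 0 has rank 1. Corank 1: A-series; mu = 8 gives A_8.

Type A_8, Milnor number mu = 8.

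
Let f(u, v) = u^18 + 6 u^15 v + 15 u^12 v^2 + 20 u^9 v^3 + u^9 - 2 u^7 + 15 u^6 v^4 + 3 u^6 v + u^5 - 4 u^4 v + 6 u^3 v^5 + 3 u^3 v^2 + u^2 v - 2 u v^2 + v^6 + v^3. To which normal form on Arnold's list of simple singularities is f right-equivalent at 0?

D7

The Hessian of f at 0 has rank 0. Corank 2; j^3 = v*(u - v)^2 has shape L^2 M (L != M), so D-series; mu = 7 gives D_7.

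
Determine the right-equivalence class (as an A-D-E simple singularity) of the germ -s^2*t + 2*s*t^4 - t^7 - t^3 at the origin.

The Hessian of f at 0 is [[0, 0], [0, 0]] with rank 0, so corank 2. A Groebner basis of the Jacobian ideal J(f) in C{s,t} is {t^3, s^2 + 3*t^2, s*t}; counting standard monomials gives mu = 4. Corank 2; j^3 = -t*(s^2 + t^2) splits into three distinct lines over C (the quadratic factor has nonzero discriminant), so D_4.

D_4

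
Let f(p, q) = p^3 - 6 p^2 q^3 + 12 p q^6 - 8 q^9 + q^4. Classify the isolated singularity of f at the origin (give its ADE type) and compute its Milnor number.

Type E6, Milnor number mu = 6.

The Hessian of f at 0 is [[0, 0], [0, 0]] with rank 0, so corank 2. A Groebner basis of the Jacobian ideal J(f) in C{p,q} is {q^3, p^2}; counting standard monomials gives mu = 6. Corank 2; j^3 = p^3 is a perfect cube, so E-series; the 4-jet and mu = 6 give E_6.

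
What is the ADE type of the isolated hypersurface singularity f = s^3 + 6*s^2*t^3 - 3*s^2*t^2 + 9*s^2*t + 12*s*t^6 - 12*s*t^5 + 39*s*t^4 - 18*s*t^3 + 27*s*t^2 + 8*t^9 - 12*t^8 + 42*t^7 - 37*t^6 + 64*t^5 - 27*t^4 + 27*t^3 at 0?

E8

The Hessian of f at 0 has rank 0. Corank 2; j^3 = (s + 3*t)^3 is a perfect cube, so E-series; the 5-jet and mu = 8 give E_8.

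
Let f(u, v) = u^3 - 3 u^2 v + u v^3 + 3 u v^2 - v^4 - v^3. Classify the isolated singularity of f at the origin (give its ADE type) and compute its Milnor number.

Type E_{7}, Milnor number mu = 7.

The Hessian of f at 0 is [[0, 0], [0, 0]] with rank 0, so corank 2. A Groebner basis of the Jacobian ideal J(f) in C{u,v} is {u^3 - 3*u^2*v - 6*u^2 + 12*u*v - 6*v^2, 3*u^2 + u*v^2 - 6*u*v + 3*v^2, 3*u^2 - 6*u*v + v^3 + 3*v^2}; counting standard monomials gives mu = 7. Corank 2; j^3 = (u - v)^3 is a perfect cube, so E-series; the 4-jet and mu = 7 give E_7.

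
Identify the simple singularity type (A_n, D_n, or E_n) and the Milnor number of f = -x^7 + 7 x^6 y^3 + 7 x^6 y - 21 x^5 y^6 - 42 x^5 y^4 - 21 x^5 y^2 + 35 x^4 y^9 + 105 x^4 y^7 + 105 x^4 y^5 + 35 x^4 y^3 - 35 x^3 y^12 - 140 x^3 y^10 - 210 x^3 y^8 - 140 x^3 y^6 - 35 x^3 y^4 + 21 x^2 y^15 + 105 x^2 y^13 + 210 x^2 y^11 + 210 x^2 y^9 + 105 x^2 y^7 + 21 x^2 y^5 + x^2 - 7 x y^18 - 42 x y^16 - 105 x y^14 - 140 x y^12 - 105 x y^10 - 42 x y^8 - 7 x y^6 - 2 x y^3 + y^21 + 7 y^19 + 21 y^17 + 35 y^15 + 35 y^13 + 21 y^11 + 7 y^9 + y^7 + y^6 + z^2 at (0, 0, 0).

Type A_{6}, Milnor number mu = 6.

The Hessian of f at 0 has rank 2. Corank 1: A-series; mu = 6 gives A_6.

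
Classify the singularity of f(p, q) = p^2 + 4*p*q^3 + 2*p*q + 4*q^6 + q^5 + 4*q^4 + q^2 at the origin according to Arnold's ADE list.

A_{4}

The Hessian of f at 0 has rank 1. Corank 1: A-series; mu = 4 gives A_4.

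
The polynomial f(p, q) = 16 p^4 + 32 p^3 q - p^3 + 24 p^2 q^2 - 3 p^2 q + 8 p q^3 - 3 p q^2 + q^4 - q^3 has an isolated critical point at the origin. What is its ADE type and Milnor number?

Type E_{6}, Milnor number mu = 6.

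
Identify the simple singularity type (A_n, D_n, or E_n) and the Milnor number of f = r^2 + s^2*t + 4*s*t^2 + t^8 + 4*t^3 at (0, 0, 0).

The Hessian of f at 0 has rank 1. Corank 2; j^3 = t*(s + 2*t)^2 has shape L^2 M (L != M), so D-series; mu = 9 gives D_9.

Type D_{9}, Milnor number mu = 9.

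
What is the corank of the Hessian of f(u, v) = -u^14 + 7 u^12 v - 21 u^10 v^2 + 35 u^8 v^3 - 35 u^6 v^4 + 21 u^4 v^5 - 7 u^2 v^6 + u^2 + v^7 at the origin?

1

Hessian at 0 has rank 1.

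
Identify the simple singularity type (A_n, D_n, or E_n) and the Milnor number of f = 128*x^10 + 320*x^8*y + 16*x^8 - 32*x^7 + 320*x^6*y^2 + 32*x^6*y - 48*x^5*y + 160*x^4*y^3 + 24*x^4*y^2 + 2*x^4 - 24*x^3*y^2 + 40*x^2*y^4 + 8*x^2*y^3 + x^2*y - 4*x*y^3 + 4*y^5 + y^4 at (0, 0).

Type D5, Milnor number mu = 5.

The Hessian of f at 0 is [[0, 0], [0, 0]] with rank 0, so corank 2. A Groebner basis of the Jacobian ideal J(f) in C{x,y} is {x*y^2, -x*y/2 + y^3, x^2 + 2*x*y}; counting standard monomials gives mu = 5. Corank 2; j^3 = x^2*y has shape L^2 M (L != M), so D-series; mu = 5 gives D_5.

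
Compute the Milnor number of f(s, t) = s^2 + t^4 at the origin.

3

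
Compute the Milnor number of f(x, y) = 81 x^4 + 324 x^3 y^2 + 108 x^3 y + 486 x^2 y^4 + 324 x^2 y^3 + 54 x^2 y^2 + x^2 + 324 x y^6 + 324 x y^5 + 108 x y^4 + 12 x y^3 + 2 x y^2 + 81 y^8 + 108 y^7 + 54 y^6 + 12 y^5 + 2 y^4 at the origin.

The Hessian of f at 0 is [[2, 0], [0, 0]] with rank 1, so corank 1. A Groebner basis of the Jacobian ideal J(f) in C{x,y} is {x^2, x*y, x + y^2}; counting standard monomials gives mu = 3. Corank 1: A-series; mu = 3 gives A_3.

3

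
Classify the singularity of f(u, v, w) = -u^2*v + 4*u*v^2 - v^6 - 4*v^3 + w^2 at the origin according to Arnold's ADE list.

D_{7}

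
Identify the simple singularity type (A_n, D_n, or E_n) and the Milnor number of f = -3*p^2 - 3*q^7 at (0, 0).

Type A6, Milnor number mu = 6.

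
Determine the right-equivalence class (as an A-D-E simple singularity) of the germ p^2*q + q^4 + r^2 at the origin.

The Hessian of f at 0 is [[0, 0, 0], [0, 0, 0], [0, 0, 2]] with rank 1, so corank 2. A Groebner basis of the Jacobian ideal J(f) in C{p,q,r} is {p^3, p^2/4 + q^3, p*q, r}; counting standard monomials gives mu = 5. Corank 2; j^3 = p^2*q has shape L^2 M (L != M), so D-series; mu = 5 gives D_5.

D5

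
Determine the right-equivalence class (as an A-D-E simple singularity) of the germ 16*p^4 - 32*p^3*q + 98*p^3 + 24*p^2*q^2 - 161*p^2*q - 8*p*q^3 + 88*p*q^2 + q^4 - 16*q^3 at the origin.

D5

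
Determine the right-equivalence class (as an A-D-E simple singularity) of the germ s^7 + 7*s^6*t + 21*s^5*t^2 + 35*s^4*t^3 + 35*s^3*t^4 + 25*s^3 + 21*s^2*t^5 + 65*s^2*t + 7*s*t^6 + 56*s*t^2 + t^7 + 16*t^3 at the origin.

D8

The Hessian of f at 0 is [[0, 0], [0, 0]] with rank 0, so corank 2. A Groebner basis of the Jacobian ideal J(f) in C{s,t} is {-78125*s*t/7 + t^6 - 62500*t^2/7, s*t^2 + 4*t^3/5, s^2 + 9*s*t/5 + 4*t^2/5}; counting standard monomials gives mu = 8. Corank 2; j^3 = (s + t)*(5*s + 4*t)^2 has shape L^2 M (L != M), so D-series; mu = 8 gives D_8.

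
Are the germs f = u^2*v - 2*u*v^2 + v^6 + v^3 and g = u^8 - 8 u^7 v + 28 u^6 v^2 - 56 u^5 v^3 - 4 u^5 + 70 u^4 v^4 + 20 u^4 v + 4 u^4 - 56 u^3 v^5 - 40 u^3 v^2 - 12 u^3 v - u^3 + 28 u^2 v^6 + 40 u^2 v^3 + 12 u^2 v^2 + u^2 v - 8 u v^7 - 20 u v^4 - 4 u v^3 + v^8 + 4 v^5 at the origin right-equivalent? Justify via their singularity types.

No.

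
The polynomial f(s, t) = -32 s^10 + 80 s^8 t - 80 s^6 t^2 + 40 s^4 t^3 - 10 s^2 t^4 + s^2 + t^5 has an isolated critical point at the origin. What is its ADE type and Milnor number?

Type A_4, Milnor number mu = 4.

The Hessian of f at 0 has rank 1. Corank 1: A-series; mu = 4 gives A_4.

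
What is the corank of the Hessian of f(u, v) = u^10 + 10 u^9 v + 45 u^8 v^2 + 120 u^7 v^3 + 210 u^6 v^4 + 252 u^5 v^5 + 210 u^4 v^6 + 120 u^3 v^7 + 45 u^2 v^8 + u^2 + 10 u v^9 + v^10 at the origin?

1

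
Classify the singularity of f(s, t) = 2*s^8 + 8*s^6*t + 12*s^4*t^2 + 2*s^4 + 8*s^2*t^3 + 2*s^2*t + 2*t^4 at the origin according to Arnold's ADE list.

The Hessian of f at 0 has rank 0. Corank 2; j^3 = 2*s^2*t has shape L^2 M (L != M), so D-series; mu = 5 gives D_5.

D_5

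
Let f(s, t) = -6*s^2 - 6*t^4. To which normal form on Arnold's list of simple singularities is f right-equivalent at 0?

A_3

The Hessian of f at 0 has rank 1. Corank 1: A-series; mu = 3 gives A_3.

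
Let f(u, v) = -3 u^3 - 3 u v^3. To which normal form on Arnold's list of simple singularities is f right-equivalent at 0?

The Hessian of f at 0 has rank 0. Corank 2; j^3 = -3*u^3 is a perfect cube, so E-series; the 4-jet and mu = 7 give E_7.

E7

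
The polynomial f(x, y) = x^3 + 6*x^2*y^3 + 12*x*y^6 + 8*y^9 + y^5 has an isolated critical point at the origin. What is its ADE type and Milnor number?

The Hessian of f at 0 is [[0, 0], [0, 0]] with rank 0, so corank 2. A Groebner basis of the Jacobian ideal J(f) in C{x,y} is {x^2/4 + x*y^3, y^4, x^3, x^2*y}; counting standard monomials gives mu = 8. Corank 2; j^3 = x^3 is a perfect cube, so E-series; the 5-jet and mu = 8 give E_8.

Type E8, Milnor number mu = 8.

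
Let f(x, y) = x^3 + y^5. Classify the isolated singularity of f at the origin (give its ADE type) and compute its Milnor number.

The Hessian of f at 0 is [[0, 0], [0, 0]] with rank 0, so corank 2. A Groebner basis of the Jacobian ideal J(f) in C{x,y} is {y^4, x^2}; counting standard monomials gives mu = 8. Corank 2; j^3 = x^3 is a perfect cube, so E-series; the 5-jet and mu = 8 give E_8.

Type E_8, Milnor number mu = 8.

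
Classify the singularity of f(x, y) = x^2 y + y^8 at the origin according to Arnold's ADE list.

D_{9}

The Hessian of f at 0 is [[0, 0], [0, 0]] with rank 0, so corank 2. A Groebner basis of the Jacobian ideal J(f) in C{x,y} is {x^2/8 + y^7, x^3, x*y}; counting standard monomials gives mu = 9. Corank 2; j^3 = x^2*y has shape L^2 M (L != M), so D-series; mu = 9 gives D_9.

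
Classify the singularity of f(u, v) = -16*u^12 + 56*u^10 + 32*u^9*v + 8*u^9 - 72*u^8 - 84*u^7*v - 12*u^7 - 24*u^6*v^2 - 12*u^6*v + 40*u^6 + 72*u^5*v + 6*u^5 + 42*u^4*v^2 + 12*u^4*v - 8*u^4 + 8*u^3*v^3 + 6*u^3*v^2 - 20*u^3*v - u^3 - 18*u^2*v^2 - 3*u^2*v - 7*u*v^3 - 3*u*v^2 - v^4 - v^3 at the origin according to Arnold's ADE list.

E7

The Hessian of f at 0 has rank 0. Corank 2; j^3 = -(u + v)^3 is a perfect cube, so E-series; the 4-jet and mu = 7 give E_7.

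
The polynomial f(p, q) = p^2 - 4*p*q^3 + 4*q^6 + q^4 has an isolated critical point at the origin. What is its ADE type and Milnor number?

Type A3, Milnor number mu = 3.

The Hessian of f at 0 has rank 1. Corank 1: A-series; mu = 3 gives A_3.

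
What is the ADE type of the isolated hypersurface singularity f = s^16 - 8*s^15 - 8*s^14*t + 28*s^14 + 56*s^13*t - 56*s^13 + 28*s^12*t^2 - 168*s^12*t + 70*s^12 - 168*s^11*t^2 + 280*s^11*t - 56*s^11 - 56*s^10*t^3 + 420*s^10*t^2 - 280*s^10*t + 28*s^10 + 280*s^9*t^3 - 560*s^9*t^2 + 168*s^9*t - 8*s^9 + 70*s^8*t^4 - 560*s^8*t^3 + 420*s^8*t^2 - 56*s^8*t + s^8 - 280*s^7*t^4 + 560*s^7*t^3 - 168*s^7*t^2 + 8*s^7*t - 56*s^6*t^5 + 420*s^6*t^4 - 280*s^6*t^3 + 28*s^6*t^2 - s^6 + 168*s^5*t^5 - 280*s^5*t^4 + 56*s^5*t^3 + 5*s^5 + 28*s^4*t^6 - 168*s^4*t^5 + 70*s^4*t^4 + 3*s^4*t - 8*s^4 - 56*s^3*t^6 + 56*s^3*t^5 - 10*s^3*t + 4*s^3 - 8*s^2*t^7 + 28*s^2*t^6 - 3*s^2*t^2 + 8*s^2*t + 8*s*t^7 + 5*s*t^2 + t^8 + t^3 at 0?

D_9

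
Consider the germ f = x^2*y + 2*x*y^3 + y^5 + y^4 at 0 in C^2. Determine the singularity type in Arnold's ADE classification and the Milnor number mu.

The Hessian of f at 0 has rank 0. Corank 2; j^3 = x^2*y has shape L^2 M (L != M), so D-series; mu = 5 gives D_5.

Type D_5, Milnor number mu = 5.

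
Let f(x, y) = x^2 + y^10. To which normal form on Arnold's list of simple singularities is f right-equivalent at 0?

The Hessian of f at 0 has rank 1. Corank 1: A-series; mu = 9 gives A_9.

A_9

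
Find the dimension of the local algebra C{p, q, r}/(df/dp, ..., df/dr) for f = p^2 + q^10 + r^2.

9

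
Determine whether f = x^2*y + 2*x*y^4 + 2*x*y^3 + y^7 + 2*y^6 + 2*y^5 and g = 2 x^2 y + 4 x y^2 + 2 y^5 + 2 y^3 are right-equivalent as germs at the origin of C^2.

The Hessian of f at 0 has rank 0. Corank 2; j^3 = x^2*y has shape L^2 M (L != M), so D-series; mu = 6 gives D_6. The Hessian of g at 0 has rank 0. Corank 2; j^3 = 2*y*(x + y)^2 has shape L^2 M (L != M), so D-series; mu = 6 gives D_6. Both have type D_6, hence right-equivalent.

Yes.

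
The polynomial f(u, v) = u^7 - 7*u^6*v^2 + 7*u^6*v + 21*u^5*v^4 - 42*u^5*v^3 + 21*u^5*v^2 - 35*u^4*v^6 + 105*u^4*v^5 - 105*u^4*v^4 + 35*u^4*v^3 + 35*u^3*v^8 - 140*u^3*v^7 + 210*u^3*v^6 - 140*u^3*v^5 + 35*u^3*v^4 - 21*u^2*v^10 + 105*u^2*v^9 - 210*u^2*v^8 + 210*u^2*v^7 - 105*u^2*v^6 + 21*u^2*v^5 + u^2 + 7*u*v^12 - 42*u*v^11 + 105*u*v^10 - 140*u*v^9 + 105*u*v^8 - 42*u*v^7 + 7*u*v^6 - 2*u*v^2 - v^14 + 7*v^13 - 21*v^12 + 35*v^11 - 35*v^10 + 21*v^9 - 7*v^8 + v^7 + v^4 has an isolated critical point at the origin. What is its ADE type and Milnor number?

The Hessian of f at 0 is [[2, 0], [0, 0]] with rank 1, so corank 1. A Groebner basis of the Jacobian ideal J(f) in C{u,v} is {u^3, -u + v^2}; counting standard monomials gives mu = 6. Corank 1: A-series; mu = 6 gives A_6.

Type A_{6}, Milnor number mu = 6.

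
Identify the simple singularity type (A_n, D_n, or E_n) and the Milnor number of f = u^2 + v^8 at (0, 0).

Type A7, Milnor number mu = 7.

The Hessian of f at 0 has rank 1. Corank 1: A-series; mu = 7 gives A_7.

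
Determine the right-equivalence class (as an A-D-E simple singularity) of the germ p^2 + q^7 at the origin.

The Hessian of f at 0 has rank 1. Corank 1: A-series; mu = 6 gives A_6.

A_{6}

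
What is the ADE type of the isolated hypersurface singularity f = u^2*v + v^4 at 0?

The Hessian of f at 0 has rank 0. Corank 2; j^3 = u^2*v has shape L^2 M (L != M), so D-series; mu = 5 gives D_5.

D5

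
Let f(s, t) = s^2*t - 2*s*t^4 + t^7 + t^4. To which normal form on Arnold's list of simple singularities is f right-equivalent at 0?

D5

The Hessian of f at 0 has rank 0. Corank 2; j^3 = s^2*t has shape L^2 M (L != M), so D-series; mu = 5 gives D_5.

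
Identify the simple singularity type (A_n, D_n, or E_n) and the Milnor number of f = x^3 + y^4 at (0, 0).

Type E_{6}, Milnor number mu = 6.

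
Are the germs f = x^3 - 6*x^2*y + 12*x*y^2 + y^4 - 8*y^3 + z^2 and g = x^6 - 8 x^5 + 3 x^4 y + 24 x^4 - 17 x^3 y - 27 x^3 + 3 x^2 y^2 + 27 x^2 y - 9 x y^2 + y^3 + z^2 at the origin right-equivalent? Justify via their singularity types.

The Hessian of f at 0 is [[0, 0, 0], [0, 0, 0], [0, 0, 2]] with rank 1, so corank 2. A Groebner basis of the Jacobian ideal J(f) in C{x,y,z} is {y^3, x^2 - 4*x*y + 4*y^2, z}; counting standard monomials gives mu = 6. Corank 2; j^3 = (x - 2*y)^3 is a perfect cube, so E-series; the 4-jet and mu = 6 give E_6. The Hessian of g at 0 is [[0, 0, 0], [0, 0, 0], [0, 0, 2]] with rank 1, so corank 2. A Groebner basis of the Jacobian ideal J(g) in C{x,y,z} is {-19683*x^2/17 + 13122*x*y/17 + y^4 - 27*y^3/17 - 2187*y^2/17, x^3 - 270*x^2/17 + 180*x*y/17 - y^3/17 - 30*y^2/17, x^2*y - 567*x^2/17 + 378*x*y/17 - 8*y^3/51 - 63*y^2/17, -891*x^2/17 + x*y^2 + 594*x*y/17 - 62*y^3/153 - 99*y^2/17, z}; counting standard monomials gives mu = 7. Corank 2; j^3 = -(3*x - y)^3 is a perfect cube, so E-series; the 4-jet and mu = 7 give E_7. f is E_6 but g is E_7, hence not right-equivalent.

No.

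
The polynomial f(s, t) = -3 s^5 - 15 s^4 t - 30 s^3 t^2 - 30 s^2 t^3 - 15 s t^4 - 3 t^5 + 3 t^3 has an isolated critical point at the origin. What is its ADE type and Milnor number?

Type E8, Milnor number mu = 8.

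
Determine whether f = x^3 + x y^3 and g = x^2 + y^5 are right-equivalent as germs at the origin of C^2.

No.

The Hessian of f at 0 has rank 0. Corank 2; j^3 = x^3 is a perfect cube, so E-series; the 4-jet and mu = 7 give E_7. The Hessian of g at 0 has rank 1. Corank 1: A-series; mu = 4 gives A_4. f is E_7 but g is A_4, hence not right-equivalent.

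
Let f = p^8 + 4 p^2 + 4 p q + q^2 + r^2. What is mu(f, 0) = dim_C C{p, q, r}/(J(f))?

7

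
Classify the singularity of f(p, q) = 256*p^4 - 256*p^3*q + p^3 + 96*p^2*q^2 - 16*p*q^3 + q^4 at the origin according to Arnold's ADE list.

The Hessian of f at 0 has rank 0. Corank 2; j^3 = p^3 is a perfect cube, so E-series; the 4-jet and mu = 6 give E_6.

E_{6}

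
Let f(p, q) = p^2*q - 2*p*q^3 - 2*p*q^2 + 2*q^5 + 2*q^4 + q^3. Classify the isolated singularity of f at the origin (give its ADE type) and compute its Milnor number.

The Hessian of f at 0 is [[0, 0], [0, 0]] with rank 0, so corank 2. A Groebner basis of the Jacobian ideal J(f) in C{p,q} is {p^3 + 3*p^2/4 - 5*p*q/2 + 7*q^2/4, p^2*q + p^2/2 - 2*p*q + 3*q^2/2, p^2/4 + p*q^2 - 3*p*q/2 + 5*q^2/4, -p*q + q^3 + q^2}; counting standard monomials gives mu = 6. Corank 2; j^3 = q*(p - q)^2 has shape L^2 M (L != M), so D-series; mu = 6 gives D_6.

Type D_6, Milnor number mu = 6.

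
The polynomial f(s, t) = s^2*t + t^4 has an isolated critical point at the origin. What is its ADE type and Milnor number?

The Hessian of f at 0 is [[0, 0], [0, 0]] with rank 0, so corank 2. A Groebner basis of the Jacobian ideal J(f) in C{s,t} is {s^3, s^2/4 + t^3, s*t}; counting standard monomials gives mu = 5. Corank 2; j^3 = s^2*t has shape L^2 M (L != M), so D-series; mu = 5 gives D_5.

Type D_{5}, Milnor number mu = 5.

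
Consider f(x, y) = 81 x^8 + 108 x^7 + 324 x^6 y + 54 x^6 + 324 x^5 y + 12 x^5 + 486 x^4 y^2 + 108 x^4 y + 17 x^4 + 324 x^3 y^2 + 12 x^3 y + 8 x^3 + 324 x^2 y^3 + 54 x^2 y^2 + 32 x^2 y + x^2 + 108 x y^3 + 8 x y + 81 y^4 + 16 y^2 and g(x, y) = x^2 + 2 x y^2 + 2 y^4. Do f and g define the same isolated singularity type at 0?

The Hessian of f at 0 is [[2, 8], [8, 32]] with rank 1, so corank 1. A Groebner basis of the Jacobian ideal J(f) in C{x,y} is {x^2 + x/4 + y, x*y - x/16 - y/4, x/64 + y^2 + y/16}; counting standard monomials gives mu = 3. Corank 1: A-series; mu = 3 gives A_3. The Hessian of g at 0 is [[2, 0], [0, 0]] with rank 1, so corank 1. A Groebner basis of the Jacobian ideal J(g) in C{x,y} is {x^2, x*y, x + y^2}; counting standard monomials gives mu = 3. Corank 1: A-series; mu = 3 gives A_3. Both have type A_3, hence right-equivalent.

Yes.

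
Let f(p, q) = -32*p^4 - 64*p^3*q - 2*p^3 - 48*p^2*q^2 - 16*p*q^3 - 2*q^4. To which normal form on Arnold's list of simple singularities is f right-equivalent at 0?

E_6

The Hessian of f at 0 is [[0, 0], [0, 0]] with rank 0, so corank 2. A Groebner basis of the Jacobian ideal J(f) in C{p,q} is {q^4, p*q^2 + q^3/6, p^2}; counting standard monomials gives mu = 6. Corank 2; j^3 = -2*p^3 is a perfect cube, so E-series; the 4-jet and mu = 6 give E_6.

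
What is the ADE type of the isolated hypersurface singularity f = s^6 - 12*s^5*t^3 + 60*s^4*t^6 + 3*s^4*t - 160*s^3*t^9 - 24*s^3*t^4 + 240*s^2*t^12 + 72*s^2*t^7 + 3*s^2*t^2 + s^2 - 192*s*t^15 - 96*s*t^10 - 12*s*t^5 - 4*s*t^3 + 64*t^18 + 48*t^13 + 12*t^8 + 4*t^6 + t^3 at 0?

The Hessian of f at 0 has rank 1. Corank 1: A-series; mu = 2 gives A_2.

A_2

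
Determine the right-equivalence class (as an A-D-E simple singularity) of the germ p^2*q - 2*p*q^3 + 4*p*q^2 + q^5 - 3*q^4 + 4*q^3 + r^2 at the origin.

D_5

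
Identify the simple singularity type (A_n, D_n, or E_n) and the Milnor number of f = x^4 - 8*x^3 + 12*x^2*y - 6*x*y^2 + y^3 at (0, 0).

The Hessian of f at 0 has rank 0. Corank 2; j^3 = -(2*x - y)^3 is a perfect cube, so E-series; the 4-jet and mu = 6 give E_6.

Type E6, Milnor number mu = 6.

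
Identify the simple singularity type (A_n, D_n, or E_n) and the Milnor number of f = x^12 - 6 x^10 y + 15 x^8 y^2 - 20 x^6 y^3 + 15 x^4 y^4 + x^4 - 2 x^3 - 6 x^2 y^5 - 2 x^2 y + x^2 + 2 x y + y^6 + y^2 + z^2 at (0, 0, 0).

Type A5, Milnor number mu = 5.

The Hessian of f at 0 has rank 2. Corank 1: A-series; mu = 5 gives A_5.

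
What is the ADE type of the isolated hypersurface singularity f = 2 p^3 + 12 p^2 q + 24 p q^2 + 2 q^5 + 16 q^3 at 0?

E_{8}

The Hessian of f at 0 is [[0, 0], [0, 0]] with rank 0, so corank 2. A Groebner basis of the Jacobian ideal J(f) in C{p,q} is {q^4, p^2 + 4*p*q + 4*q^2}; counting standard monomials gives mu = 8. Corank 2; j^3 = 2*(p + 2*q)^3 is a perfect cube, so E-series; the 5-jet and mu = 8 give E_8.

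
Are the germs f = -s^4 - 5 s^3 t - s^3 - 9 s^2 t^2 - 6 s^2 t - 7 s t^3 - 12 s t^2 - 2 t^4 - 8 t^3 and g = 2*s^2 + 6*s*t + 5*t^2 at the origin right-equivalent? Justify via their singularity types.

The Hessian of f at 0 has rank 0. Corank 2; j^3 = -(s + 2*t)^3 is a perfect cube, so E-series; the 4-jet and mu = 7 give E_7. The Hessian of g at 0 has rank 2. Corank 0: nondegenerate Morse point, so A_1. f is E_7 but g is A_1, hence not right-equivalent.

No.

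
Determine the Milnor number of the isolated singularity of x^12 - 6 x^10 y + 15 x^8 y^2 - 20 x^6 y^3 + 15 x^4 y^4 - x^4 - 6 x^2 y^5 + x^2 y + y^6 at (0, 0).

7

The Hessian of f at 0 has rank 0. Corank 2; j^3 = x^2*y has shape L^2 M (L != M), so D-series; mu = 7 gives D_7.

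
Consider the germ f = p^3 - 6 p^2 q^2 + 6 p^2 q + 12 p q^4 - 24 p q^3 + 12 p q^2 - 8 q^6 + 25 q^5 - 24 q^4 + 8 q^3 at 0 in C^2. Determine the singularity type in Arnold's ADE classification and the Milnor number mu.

Type E_{8}, Milnor number mu = 8.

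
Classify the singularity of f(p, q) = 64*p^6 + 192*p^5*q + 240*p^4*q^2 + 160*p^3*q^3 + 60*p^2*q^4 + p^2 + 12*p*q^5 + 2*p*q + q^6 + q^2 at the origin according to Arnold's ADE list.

The Hessian of f at 0 has rank 1. Corank 1: A-series; mu = 5 gives A_5.

A_{5}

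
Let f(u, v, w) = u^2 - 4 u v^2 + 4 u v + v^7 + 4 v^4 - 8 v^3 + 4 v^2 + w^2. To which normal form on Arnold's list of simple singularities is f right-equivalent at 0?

A_6

The Hessian of f at 0 has rank 2. Corank 1: A-series; mu = 6 gives A_6.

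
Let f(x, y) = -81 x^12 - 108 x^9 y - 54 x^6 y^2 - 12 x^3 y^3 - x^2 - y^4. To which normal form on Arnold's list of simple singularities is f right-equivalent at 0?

A_3

The Hessian of f at 0 has rank 1. Corank 1: A-series; mu = 3 gives A_3.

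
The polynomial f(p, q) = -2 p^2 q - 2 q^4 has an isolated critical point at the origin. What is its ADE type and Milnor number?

The Hessian of f at 0 has rank 0. Corank 2; j^3 = -2*p^2*q has shape L^2 M (L != M), so D-series; mu = 5 gives D_5.

Type D5, Milnor number mu = 5.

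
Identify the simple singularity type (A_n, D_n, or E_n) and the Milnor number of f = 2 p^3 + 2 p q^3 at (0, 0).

Type E_{7}, Milnor number mu = 7.

The Hessian of f at 0 is [[0, 0], [0, 0]] with rank 0, so corank 2. A Groebner basis of the Jacobian ideal J(f) in C{p,q} is {p^3, p*q^2, 3*p^2 + q^3}; counting standard monomials gives mu = 7. Corank 2; j^3 = 2*p^3 is a perfect cube, so E-series; the 4-jet and mu = 7 give E_7.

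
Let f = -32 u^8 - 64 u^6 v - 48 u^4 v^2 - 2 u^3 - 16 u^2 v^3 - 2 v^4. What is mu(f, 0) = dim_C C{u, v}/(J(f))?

6

The Hessian of f at 0 has rank 0. Corank 2; j^3 = -2*u^3 is a perfect cube, so E-series; the 4-jet and mu = 6 give E_6.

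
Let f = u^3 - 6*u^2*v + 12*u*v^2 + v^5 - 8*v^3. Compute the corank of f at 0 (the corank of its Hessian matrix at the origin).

2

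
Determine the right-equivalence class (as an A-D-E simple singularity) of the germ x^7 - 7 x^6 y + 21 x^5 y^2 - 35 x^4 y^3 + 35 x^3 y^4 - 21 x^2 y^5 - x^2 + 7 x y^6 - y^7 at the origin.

The Hessian of f at 0 has rank 1. Corank 1: A-series; mu = 6 gives A_6.

A6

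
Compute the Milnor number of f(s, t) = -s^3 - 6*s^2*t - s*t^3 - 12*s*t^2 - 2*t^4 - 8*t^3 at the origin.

The Hessian of f at 0 is [[0, 0], [0, 0]] with rank 0, so corank 2. A Groebner basis of the Jacobian ideal J(f) in C{s,t} is {s^3 + 6*s^2*t + 48*s^2 + 192*s*t + 192*t^2, -6*s^2 + s*t^2 - 24*s*t - 24*t^2, 3*s^2 + 12*s*t + t^3 + 12*t^2}; counting standard monomials gives mu = 7. Corank 2; j^3 = -(s + 2*t)^3 is a perfect cube, so E-series; the 4-jet and mu = 7 give E_7.

7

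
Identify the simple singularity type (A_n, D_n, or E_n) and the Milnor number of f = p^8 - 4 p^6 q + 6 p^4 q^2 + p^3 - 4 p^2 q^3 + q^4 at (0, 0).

Type E6, Milnor number mu = 6.

The Hessian of f at 0 has rank 0. Corank 2; j^3 = p^3 is a perfect cube, so E-series; the 4-jet and mu = 6 give E_6.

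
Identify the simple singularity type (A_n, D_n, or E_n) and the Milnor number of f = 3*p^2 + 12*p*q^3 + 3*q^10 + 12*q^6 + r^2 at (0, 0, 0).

Type A9, Milnor number mu = 9.

The Hessian of f at 0 is [[6, 0, 0], [0, 0, 0], [0, 0, 2]] with rank 2, so corank 1. A Groebner basis of the Jacobian ideal J(f) in C{p,q,r} is {p^3, p/2 + q^3, r}; counting standard monomials gives mu = 9. Corank 1: A-series; mu = 9 gives A_9.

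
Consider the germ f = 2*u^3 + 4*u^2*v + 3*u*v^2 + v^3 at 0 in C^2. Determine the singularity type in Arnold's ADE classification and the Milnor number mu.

The Hessian of f at 0 has rank 0. Corank 2; j^3 = (u + v)*(2*u^2 + 2*u*v + v^2) splits into three distinct lines over C (the quadratic factor has nonzero discriminant), so D_4.

Type D_{4}, Milnor number mu = 4.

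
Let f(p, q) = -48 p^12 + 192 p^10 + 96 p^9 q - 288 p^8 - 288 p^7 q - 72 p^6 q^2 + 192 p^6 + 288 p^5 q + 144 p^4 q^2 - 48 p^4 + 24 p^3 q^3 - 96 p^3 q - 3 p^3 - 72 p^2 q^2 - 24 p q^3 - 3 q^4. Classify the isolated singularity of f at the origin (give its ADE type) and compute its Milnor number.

The Hessian of f at 0 has rank 0. Corank 2; j^3 = -3*p^3 is a perfect cube, so E-series; the 4-jet and mu = 6 give E_6.

Type E6, Milnor number mu = 6.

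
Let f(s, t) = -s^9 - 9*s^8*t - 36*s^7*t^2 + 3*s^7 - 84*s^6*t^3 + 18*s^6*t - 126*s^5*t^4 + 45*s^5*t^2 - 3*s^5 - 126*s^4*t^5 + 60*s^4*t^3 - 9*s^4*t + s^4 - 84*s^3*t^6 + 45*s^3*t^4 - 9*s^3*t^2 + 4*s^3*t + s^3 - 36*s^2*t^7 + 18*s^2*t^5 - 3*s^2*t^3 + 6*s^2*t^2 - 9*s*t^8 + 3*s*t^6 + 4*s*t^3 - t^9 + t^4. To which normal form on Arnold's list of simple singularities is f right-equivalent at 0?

E6

The Hessian of f at 0 is [[0, 0], [0, 0]] with rank 0, so corank 2. A Groebner basis of the Jacobian ideal J(f) in C{s,t} is {t^4, s*t^2 + t^3/3, s^2}; counting standard monomials gives mu = 6. Corank 2; j^3 = s^3 is a perfect cube, so E-series; the 4-jet and mu = 6 give E_6.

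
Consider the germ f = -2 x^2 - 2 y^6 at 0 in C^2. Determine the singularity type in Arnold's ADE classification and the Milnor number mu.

Type A_5, Milnor number mu = 5.

The Hessian of f at 0 has rank 1. Corank 1: A-series; mu = 5 gives A_5.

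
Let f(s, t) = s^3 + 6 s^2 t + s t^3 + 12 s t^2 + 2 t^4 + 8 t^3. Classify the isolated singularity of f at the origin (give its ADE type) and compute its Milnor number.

The Hessian of f at 0 is [[0, 0], [0, 0]] with rank 0, so corank 2. A Groebner basis of the Jacobian ideal J(f) in C{s,t} is {s^3 + 6*s^2*t + 48*s^2 + 192*s*t + 192*t^2, -6*s^2 + s*t^2 - 24*s*t - 24*t^2, 3*s^2 + 12*s*t + t^3 + 12*t^2}; counting standard monomials gives mu = 7. Corank 2; j^3 = (s + 2*t)^3 is a perfect cube, so E-series; the 4-jet and mu = 7 give E_7.

Type E_{7}, Milnor number mu = 7.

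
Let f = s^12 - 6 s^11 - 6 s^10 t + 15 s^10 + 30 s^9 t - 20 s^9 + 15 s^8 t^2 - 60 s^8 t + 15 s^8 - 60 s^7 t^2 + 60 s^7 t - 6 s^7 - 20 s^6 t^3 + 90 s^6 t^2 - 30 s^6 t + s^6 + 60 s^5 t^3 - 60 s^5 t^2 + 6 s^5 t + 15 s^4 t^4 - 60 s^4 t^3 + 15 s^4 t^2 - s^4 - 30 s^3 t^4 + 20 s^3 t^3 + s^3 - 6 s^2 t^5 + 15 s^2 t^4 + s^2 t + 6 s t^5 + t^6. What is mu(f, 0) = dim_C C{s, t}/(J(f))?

7

The Hessian of f at 0 has rank 0. Corank 2; j^3 = s^2*(s + t) has shape L^2 M (L != M), so D-series; mu = 7 gives D_7.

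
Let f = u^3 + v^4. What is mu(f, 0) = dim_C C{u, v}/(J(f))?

6

The Hessian of f at 0 has rank 0. Corank 2; j^3 = u^3 is a perfect cube, so E-series; the 4-jet and mu = 6 give E_6.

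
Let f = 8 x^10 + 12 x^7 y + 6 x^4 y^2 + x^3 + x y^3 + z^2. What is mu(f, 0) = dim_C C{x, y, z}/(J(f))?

The Hessian of f at 0 is [[0, 0, 0], [0, 0, 0], [0, 0, 2]] with rank 1, so corank 2. A Groebner basis of the Jacobian ideal J(f) in C{x,y,z} is {x^3, x*y^2, 3*x^2 + y^3, z}; counting standard monomials gives mu = 7. Corank 2; j^3 = x^3 is a perfect cube, so E-series; the 4-jet and mu = 7 give E_7.

7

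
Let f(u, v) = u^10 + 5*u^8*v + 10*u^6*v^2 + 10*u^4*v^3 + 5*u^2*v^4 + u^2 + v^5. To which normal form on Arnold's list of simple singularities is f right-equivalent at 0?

A_4

The Hessian of f at 0 is [[2, 0], [0, 0]] with rank 1, so corank 1. A Groebner basis of the Jacobian ideal J(f) in C{u,v} is {v^4, u}; counting standard monomials gives mu = 4. Corank 1: A-series; mu = 4 gives A_4.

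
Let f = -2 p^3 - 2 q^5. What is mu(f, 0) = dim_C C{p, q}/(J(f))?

8

The Hessian of f at 0 has rank 0. Corank 2; j^3 = -2*p^3 is a perfect cube, so E-series; the 5-jet and mu = 8 give E_8.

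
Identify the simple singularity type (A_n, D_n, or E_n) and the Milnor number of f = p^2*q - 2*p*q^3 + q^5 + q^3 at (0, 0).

The Hessian of f at 0 is [[0, 0], [0, 0]] with rank 0, so corank 2. A Groebner basis of the Jacobian ideal J(f) in C{p,q} is {q^3, p^2 + 3*q^2, p*q}; counting standard monomials gives mu = 4. Corank 2; j^3 = q*(p^2 + q^2) splits into three distinct lines over C (the quadratic factor has nonzero discriminant), so D_4.

Type D_4, Milnor number mu = 4.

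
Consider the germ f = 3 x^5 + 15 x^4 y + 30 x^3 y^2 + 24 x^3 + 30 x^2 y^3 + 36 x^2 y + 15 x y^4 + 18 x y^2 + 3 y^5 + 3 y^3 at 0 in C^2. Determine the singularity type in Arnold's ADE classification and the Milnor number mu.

The Hessian of f at 0 is [[0, 0], [0, 0]] with rank 0, so corank 2. A Groebner basis of the Jacobian ideal J(f) in C{x,y} is {y^5, x*y^3 + 5*y^4/8, x^2 + x*y + y^2/4}; counting standard monomials gives mu = 8. Corank 2; j^3 = 3*(2*x + y)^3 is a perfect cube, so E-series; the 5-jet and mu = 8 give E_8.

Type E_8, Milnor number mu = 8.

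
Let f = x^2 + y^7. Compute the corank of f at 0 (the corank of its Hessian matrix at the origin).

1

Hessian at 0 has rank 1.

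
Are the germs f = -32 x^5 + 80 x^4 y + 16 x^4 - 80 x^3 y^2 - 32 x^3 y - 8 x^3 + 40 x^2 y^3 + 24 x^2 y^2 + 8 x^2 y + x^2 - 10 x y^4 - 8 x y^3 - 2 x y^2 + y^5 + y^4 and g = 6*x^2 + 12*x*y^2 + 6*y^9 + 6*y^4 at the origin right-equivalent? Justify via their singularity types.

No.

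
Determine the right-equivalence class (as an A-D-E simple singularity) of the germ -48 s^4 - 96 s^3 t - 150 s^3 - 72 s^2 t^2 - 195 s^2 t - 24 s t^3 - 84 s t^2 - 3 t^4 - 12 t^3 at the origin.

D_{5}

The Hessian of f at 0 has rank 0. Corank 2; j^3 = -3*(2*s + t)*(5*s + 2*t)^2 has shape L^2 M (L != M), so D-series; mu = 5 gives D_5.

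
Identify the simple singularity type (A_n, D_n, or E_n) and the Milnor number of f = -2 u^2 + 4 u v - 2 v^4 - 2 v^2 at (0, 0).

Type A_3, Milnor number mu = 3.

The Hessian of f at 0 has rank 1. Corank 1: A-series; mu = 3 gives A_3.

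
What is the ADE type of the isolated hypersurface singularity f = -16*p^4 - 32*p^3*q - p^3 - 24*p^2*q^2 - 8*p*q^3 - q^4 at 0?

The Hessian of f at 0 has rank 0. Corank 2; j^3 = -p^3 is a perfect cube, so E-series; the 4-jet and mu = 6 give E_6.

E6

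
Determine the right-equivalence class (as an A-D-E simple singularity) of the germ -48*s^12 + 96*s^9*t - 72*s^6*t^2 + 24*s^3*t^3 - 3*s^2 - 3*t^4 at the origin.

The Hessian of f at 0 has rank 1. Corank 1: A-series; mu = 3 gives A_3.

A_3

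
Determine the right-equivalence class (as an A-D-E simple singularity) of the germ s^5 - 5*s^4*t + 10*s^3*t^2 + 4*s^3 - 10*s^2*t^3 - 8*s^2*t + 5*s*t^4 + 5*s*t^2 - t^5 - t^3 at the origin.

D_6

The Hessian of f at 0 has rank 0. Corank 2; j^3 = (s - t)*(2*s - t)^2 has shape L^2 M (L != M), so D-series; mu = 6 gives D_6.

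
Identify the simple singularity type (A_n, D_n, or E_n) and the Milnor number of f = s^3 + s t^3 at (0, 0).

The Hessian of f at 0 is [[0, 0], [0, 0]] with rank 0, so corank 2. A Groebner basis of the Jacobian ideal J(f) in C{s,t} is {s^3, s*t^2, 3*s^2 + t^3}; counting standard monomials gives mu = 7. Corank 2; j^3 = s^3 is a perfect cube, so E-series; the 4-jet and mu = 7 give E_7.

Type E_7, Milnor number mu = 7.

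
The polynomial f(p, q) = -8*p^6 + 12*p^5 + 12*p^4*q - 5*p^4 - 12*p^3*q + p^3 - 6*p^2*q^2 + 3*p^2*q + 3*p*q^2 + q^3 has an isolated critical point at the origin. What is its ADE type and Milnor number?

Type E6, Milnor number mu = 6.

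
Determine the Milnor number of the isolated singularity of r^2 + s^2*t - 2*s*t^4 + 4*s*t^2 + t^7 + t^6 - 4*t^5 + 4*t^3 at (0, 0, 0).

The Hessian of f at 0 is [[0, 0, 0], [0, 0, 0], [0, 0, 2]] with rank 1, so corank 2. A Groebner basis of the Jacobian ideal J(f) in C{s,t,r} is {-s*t + t^4 - 2*t^2, s^3 + 2*s^2 + 8*s*t + 8*t^3 + 8*t^2, s^2*t - 2*s^2/3 - 8*s*t/3 - 4*t^3 - 8*t^2/3, s^2/6 + s*t^2 + 2*s*t/3 + 2*t^3 + 2*t^2/3, r}; counting standard monomials gives mu = 7. Corank 2; j^3 = t*(s + 2*t)^2 has shape L^2 M (L != M), so D-series; mu = 7 gives D_7.

7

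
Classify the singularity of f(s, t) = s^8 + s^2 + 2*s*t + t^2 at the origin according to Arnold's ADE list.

A_{7}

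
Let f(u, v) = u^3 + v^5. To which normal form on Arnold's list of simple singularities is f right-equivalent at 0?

E_{8}

The Hessian of f at 0 is [[0, 0], [0, 0]] with rank 0, so corank 2. A Groebner basis of the Jacobian ideal J(f) in C{u,v} is {v^4, u^2}; counting standard monomials gives mu = 8. Corank 2; j^3 = u^3 is a perfect cube, so E-series; the 5-jet and mu = 8 give E_8.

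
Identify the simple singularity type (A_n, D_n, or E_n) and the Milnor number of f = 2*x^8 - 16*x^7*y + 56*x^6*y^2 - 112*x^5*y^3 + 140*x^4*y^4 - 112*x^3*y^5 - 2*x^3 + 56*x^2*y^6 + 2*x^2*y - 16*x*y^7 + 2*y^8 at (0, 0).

Type D_9, Milnor number mu = 9.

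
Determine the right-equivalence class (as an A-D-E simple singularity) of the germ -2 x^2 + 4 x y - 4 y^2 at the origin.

A_1

The Hessian of f at 0 has rank 2. Corank 0: nondegenerate Morse point, so A_1.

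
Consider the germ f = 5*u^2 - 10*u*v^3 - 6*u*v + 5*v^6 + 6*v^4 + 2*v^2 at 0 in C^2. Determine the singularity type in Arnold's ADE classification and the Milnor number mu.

Type A_{1}, Milnor number mu = 1.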